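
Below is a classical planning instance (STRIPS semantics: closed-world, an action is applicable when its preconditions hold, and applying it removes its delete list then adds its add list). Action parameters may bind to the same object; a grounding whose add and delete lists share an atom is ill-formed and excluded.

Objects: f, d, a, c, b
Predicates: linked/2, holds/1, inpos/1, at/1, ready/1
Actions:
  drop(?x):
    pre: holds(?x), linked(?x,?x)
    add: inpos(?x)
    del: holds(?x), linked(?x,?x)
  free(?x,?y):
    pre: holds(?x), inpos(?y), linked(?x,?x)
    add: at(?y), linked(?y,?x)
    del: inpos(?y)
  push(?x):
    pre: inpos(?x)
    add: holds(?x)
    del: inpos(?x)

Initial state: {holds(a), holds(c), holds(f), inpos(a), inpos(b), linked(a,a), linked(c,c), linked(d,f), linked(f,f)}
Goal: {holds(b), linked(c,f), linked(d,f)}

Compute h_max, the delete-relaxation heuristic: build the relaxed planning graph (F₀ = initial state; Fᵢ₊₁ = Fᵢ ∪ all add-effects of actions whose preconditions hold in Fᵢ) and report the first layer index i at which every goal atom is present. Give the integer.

F0 = init (9 atoms)
F1 = F0 ∪ {at(a), at(b), holds(b), inpos(c), inpos(f), linked(a,c), linked(a,f), linked(b,a), linked(b,c), linked(b,f)}  (19 atoms)
F2 = F1 ∪ {at(c), at(f), linked(c,a), linked(c,f), linked(f,a), linked(f,c)}  (25 atoms)
goal ⊆ F2  ⇒  h_max = 2

2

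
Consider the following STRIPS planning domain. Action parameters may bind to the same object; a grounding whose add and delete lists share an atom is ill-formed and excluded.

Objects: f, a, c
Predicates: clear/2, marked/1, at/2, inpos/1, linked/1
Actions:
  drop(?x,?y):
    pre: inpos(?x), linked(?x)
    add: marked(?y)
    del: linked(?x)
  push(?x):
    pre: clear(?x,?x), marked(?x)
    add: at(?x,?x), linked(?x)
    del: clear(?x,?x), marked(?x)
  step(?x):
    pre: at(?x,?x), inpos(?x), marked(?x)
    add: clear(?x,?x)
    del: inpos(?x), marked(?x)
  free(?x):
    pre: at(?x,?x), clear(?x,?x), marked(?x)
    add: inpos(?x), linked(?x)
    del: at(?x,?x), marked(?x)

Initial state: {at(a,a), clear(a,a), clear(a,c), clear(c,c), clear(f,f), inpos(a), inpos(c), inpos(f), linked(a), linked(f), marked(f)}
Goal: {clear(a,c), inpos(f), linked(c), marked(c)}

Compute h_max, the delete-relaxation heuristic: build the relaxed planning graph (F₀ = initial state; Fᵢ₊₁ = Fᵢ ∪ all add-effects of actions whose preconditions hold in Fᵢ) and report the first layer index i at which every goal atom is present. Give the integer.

2

F0 = init (11 atoms)
F1 = F0 ∪ {at(f,f), marked(a), marked(c)}  (14 atoms)
F2 = F1 ∪ {at(c,c), linked(c)}  (16 atoms)
goal ⊆ F2  ⇒  h_max = 2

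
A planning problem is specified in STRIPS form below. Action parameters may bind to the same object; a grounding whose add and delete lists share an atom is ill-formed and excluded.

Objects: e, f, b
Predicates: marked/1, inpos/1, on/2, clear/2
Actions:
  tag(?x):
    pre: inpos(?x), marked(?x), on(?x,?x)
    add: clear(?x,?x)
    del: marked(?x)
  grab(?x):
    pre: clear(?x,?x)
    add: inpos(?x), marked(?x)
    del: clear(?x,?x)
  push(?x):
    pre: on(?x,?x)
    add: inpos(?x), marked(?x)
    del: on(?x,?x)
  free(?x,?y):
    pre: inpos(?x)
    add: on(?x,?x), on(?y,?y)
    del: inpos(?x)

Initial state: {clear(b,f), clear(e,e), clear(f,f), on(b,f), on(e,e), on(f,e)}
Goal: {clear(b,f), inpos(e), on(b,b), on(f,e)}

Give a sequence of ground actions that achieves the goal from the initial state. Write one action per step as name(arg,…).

grab(e); grab(f); free(f,b)

1. grab(e)  →  {clear(b,f), clear(f,f), inpos(e), marked(e), on(b,f), on(e,e), on(f,e)}
2. grab(f)  →  {clear(b,f), inpos(e), inpos(f), marked(e), marked(f), on(b,f), on(e,e), on(f,e)}
3. free(f,b)  →  {clear(b,f), inpos(e), marked(e), marked(f), on(b,b), on(b,f), on(e,e), on(f,e), on(f,f)}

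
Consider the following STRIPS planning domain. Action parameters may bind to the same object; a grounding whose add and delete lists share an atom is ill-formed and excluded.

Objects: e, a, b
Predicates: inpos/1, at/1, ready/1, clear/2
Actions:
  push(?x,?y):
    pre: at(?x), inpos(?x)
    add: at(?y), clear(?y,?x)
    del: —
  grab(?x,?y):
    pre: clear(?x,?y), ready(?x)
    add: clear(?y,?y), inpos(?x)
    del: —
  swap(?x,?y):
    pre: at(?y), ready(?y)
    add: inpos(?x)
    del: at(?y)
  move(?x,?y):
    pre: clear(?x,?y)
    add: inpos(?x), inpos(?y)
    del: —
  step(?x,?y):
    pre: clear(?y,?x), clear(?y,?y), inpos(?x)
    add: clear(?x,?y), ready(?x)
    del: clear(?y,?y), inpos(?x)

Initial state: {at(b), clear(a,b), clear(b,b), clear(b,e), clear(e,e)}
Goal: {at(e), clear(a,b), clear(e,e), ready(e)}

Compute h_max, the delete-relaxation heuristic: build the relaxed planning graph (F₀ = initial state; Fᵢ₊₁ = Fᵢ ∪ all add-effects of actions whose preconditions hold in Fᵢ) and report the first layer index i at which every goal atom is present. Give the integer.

F0 = init (5 atoms)
F1 = F0 ∪ {inpos(a), inpos(b), inpos(e)}  (8 atoms)
F2 = F1 ∪ {at(a), at(e), clear(e,b), ready(e)}  (12 atoms)
goal ⊆ F2  ⇒  h_max = 2

2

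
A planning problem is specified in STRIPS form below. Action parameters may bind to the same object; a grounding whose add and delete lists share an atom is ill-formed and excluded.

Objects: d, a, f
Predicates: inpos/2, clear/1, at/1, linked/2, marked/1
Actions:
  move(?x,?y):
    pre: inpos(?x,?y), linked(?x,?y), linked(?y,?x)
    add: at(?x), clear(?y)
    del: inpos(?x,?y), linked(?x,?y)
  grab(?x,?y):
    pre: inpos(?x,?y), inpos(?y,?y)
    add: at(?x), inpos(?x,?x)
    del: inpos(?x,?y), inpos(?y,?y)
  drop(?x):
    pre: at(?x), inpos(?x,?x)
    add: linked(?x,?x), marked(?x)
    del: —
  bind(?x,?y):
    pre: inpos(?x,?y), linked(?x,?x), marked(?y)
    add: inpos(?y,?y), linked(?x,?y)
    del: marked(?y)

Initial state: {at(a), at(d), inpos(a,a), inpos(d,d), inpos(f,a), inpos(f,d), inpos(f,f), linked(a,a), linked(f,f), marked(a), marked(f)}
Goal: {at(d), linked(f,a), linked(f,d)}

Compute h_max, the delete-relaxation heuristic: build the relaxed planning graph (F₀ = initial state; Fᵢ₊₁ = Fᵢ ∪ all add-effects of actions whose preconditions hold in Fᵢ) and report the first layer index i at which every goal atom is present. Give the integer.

F0 = init (11 atoms)
F1 = F0 ∪ {at(f), clear(a), clear(f), linked(d,d), linked(f,a), marked(d)}  (17 atoms)
F2 = F1 ∪ {clear(d), linked(f,d)}  (19 atoms)
goal ⊆ F2  ⇒  h_max = 2

2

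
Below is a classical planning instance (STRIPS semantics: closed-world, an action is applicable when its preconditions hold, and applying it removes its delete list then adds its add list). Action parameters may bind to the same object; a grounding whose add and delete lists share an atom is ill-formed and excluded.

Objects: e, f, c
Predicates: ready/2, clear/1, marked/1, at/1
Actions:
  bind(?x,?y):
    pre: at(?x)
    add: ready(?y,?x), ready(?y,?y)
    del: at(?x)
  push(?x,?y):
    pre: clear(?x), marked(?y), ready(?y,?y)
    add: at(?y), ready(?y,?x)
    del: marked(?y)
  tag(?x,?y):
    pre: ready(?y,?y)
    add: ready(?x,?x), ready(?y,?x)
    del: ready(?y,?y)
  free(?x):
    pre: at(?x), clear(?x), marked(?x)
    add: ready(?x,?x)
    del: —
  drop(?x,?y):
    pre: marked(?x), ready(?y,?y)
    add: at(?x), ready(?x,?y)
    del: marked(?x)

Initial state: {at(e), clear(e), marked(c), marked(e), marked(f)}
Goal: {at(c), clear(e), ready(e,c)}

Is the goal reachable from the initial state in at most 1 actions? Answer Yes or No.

1. bind(e,e)  →  {clear(e), marked(c), marked(e), marked(f), ready(e,e)}
2. tag(c,e)  →  {clear(e), marked(c), marked(e), marked(f), ready(c,c), ready(e,c)}
3. push(e,c)  →  {at(c), clear(e), marked(e), marked(f), ready(c,c), ready(c,e), ready(e,c)}
optimal plan length = 3; 3 > 1

No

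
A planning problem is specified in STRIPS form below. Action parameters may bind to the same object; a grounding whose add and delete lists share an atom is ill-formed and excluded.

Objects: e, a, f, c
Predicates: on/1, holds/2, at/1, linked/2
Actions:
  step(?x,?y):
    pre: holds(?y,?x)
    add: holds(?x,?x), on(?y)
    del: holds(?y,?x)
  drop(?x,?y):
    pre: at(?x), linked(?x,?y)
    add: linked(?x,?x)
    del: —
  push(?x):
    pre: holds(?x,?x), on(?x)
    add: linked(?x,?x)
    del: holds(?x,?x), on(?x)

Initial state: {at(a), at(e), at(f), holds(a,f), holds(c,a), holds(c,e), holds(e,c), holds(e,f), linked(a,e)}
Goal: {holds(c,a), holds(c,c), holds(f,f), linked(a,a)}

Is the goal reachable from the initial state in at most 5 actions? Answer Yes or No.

Yes

1. step(f,e)  →  {at(a), at(e), at(f), holds(a,f), holds(c,a), holds(c,e), holds(e,c), holds(f,f), linked(a,e), on(e)}
2. step(c,e)  →  {at(a), at(e), at(f), holds(a,f), holds(c,a), holds(c,c), holds(c,e), holds(f,f), linked(a,e), on(e)}
3. drop(a,e)  →  {at(a), at(e), at(f), holds(a,f), holds(c,a), holds(c,c), holds(c,e), holds(f,f), linked(a,a), linked(a,e), on(e)}
optimal plan length = 3; 3 ≤ 5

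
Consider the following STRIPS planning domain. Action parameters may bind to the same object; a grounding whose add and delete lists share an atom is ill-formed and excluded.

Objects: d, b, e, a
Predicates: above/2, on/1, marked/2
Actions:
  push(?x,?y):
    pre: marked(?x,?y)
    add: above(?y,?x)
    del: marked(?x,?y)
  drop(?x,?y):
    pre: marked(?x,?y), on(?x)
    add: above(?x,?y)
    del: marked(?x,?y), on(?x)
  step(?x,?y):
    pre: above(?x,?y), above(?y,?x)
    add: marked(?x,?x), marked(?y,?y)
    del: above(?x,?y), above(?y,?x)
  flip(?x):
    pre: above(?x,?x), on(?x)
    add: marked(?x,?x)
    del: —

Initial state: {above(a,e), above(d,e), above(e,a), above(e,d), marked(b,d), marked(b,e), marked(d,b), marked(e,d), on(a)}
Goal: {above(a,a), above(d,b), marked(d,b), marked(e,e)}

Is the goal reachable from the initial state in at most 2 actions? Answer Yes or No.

No

1. push(b,d)  →  {above(a,e), above(d,b), above(d,e), above(e,a), above(e,d), marked(b,e), marked(d,b), marked(e,d), on(a)}
2. step(e,a)  →  {above(d,b), above(d,e), above(e,d), marked(a,a), marked(b,e), marked(d,b), marked(e,d), marked(e,e), on(a)}
3. push(a,a)  →  {above(a,a), above(d,b), above(d,e), above(e,d), marked(b,e), marked(d,b), marked(e,d), marked(e,e), on(a)}
optimal plan length = 3; 3 > 2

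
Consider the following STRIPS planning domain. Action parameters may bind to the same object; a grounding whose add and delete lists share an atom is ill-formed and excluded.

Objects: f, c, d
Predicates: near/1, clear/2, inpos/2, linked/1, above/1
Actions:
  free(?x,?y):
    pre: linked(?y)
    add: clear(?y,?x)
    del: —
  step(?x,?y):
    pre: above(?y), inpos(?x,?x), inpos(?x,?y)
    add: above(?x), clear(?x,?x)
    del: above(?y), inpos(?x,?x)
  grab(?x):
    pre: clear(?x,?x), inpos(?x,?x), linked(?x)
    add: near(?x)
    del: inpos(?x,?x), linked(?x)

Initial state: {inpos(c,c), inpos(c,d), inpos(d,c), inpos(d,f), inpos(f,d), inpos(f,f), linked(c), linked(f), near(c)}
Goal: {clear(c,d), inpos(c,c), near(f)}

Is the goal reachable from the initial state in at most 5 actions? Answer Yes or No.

1. free(f,f)  →  {clear(f,f), inpos(c,c), inpos(c,d), inpos(d,c), inpos(d,f), inpos(f,d), inpos(f,f), linked(c), linked(f), near(c)}
2. free(d,c)  →  {clear(c,d), clear(f,f), inpos(c,c), inpos(c,d), inpos(d,c), inpos(d,f), inpos(f,d), inpos(f,f), linked(c), linked(f), near(c)}
3. grab(f)  →  {clear(c,d), clear(f,f), inpos(c,c), inpos(c,d), inpos(d,c), inpos(d,f), inpos(f,d), linked(c), near(c), near(f)}
optimal plan length = 3; 3 ≤ 5

Yes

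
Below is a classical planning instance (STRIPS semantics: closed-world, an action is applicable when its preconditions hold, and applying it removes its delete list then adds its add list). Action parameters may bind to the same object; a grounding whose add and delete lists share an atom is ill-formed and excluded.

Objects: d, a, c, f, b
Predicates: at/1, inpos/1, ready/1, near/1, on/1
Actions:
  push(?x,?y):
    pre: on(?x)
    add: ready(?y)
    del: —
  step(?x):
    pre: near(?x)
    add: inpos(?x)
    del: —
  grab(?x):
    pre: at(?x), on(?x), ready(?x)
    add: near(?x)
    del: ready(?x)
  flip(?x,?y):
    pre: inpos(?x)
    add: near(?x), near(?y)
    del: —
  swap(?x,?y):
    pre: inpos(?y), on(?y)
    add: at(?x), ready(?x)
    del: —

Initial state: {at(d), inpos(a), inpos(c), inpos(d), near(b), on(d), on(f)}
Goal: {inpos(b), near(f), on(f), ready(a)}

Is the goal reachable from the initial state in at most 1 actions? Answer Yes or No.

1. push(d,a)  →  {at(d), inpos(a), inpos(c), inpos(d), near(b), on(d), on(f), ready(a)}
2. step(b)  →  {at(d), inpos(a), inpos(b), inpos(c), inpos(d), near(b), on(d), on(f), ready(a)}
3. flip(d,f)  →  {at(d), inpos(a), inpos(b), inpos(c), inpos(d), near(b), near(d), near(f), on(d), on(f), ready(a)}
optimal plan length = 3; 3 > 1

No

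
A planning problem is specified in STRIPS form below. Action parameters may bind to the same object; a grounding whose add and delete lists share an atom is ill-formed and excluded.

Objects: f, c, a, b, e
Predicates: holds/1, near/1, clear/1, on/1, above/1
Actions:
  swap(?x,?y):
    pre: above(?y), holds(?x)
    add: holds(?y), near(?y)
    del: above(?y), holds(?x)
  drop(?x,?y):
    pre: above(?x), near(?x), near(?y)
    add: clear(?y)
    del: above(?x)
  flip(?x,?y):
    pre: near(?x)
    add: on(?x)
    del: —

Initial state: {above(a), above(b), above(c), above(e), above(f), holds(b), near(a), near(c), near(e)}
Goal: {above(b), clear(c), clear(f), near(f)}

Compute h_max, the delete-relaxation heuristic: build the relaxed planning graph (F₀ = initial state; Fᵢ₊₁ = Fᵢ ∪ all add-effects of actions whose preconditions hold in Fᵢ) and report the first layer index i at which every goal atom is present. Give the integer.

2

F0 = init (9 atoms)
F1 = F0 ∪ {clear(a), clear(c), clear(e), holds(a), holds(c), holds(e), holds(f), near(f), on(a), on(c), on(e)}  (20 atoms)
F2 = F1 ∪ {clear(f), near(b), on(f)}  (23 atoms)
goal ⊆ F2  ⇒  h_max = 2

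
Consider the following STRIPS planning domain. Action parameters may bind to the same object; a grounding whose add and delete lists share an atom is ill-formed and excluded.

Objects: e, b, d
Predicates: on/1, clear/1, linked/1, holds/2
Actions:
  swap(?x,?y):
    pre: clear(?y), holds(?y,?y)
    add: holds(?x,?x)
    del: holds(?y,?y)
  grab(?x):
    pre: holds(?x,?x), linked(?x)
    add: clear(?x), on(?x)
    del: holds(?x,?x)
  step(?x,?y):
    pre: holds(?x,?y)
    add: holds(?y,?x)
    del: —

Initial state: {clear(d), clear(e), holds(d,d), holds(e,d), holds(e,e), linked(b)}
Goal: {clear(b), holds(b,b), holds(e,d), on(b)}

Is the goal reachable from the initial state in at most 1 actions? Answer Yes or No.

1. swap(b,e)  →  {clear(d), clear(e), holds(b,b), holds(d,d), holds(e,d), linked(b)}
2. grab(b)  →  {clear(b), clear(d), clear(e), holds(d,d), holds(e,d), linked(b), on(b)}
3. swap(b,d)  →  {clear(b), clear(d), clear(e), holds(b,b), holds(e,d), linked(b), on(b)}
optimal plan length = 3; 3 > 1

No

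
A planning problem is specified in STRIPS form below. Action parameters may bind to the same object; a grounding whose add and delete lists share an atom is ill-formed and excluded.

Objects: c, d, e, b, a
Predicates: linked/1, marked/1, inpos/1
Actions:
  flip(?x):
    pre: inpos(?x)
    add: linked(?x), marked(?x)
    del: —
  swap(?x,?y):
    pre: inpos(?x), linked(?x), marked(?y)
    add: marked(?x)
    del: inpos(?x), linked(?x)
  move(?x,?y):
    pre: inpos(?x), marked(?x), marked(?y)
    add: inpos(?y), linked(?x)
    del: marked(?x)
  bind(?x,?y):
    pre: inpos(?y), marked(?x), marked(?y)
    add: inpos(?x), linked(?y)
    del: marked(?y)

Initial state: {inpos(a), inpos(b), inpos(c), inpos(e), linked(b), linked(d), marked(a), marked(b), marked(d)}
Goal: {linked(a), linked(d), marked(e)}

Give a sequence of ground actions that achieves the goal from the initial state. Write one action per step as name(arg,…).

1. flip(e)  →  {inpos(a), inpos(b), inpos(c), inpos(e), linked(b), linked(d), linked(e), marked(a), marked(b), marked(d), marked(e)}
2. flip(a)  →  {inpos(a), inpos(b), inpos(c), inpos(e), linked(a), linked(b), linked(d), linked(e), marked(a), marked(b), marked(d), marked(e)}

flip(e); flip(a)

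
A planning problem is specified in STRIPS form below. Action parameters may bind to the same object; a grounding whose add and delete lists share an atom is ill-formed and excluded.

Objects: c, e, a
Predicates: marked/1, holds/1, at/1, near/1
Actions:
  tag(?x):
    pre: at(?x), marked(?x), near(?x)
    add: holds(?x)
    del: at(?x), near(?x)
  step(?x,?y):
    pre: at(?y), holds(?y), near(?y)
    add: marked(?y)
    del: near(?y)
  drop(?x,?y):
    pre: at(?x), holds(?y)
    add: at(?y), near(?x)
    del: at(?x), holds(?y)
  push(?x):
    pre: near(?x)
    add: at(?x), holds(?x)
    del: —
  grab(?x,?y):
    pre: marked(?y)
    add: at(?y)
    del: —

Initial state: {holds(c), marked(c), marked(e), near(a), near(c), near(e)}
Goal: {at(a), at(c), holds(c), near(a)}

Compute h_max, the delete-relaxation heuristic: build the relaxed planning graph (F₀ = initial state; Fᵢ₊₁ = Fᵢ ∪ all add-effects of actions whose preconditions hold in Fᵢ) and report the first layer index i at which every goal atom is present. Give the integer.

1

F0 = init (6 atoms)
F1 = F0 ∪ {at(a), at(c), at(e), holds(a), holds(e)}  (11 atoms)
goal ⊆ F1  ⇒  h_max = 1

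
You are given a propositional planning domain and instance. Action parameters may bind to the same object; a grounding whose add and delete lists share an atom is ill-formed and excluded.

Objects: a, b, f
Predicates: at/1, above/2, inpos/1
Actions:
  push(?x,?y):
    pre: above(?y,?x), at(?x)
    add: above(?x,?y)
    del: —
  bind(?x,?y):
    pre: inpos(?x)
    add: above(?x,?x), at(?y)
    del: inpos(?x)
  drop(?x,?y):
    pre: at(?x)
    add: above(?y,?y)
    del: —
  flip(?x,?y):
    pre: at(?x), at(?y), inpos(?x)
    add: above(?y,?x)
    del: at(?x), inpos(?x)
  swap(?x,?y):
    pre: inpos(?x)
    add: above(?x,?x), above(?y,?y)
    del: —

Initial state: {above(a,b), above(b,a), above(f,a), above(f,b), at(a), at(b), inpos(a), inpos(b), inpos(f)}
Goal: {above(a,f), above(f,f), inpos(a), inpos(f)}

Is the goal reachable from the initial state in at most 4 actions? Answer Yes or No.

Yes

1. push(a,f)  →  {above(a,b), above(a,f), above(b,a), above(f,a), above(f,b), at(a), at(b), inpos(a), inpos(b), inpos(f)}
2. drop(a,f)  →  {above(a,b), above(a,f), above(b,a), above(f,a), above(f,b), above(f,f), at(a), at(b), inpos(a), inpos(b), inpos(f)}
optimal plan length = 2; 2 ≤ 4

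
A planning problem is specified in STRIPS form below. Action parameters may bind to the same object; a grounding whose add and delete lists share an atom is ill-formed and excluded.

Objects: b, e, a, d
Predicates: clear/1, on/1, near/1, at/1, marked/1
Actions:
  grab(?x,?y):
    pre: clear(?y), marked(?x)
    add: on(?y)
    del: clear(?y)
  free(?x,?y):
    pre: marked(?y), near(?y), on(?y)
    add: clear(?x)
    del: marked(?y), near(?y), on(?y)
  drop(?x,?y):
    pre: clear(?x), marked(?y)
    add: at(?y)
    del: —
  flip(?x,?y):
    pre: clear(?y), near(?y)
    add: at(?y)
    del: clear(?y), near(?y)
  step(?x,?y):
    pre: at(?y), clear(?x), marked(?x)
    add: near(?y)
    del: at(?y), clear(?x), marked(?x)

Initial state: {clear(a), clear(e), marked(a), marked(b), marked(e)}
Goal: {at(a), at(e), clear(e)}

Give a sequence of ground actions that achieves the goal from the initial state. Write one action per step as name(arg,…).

1. drop(e,e)  →  {at(e), clear(a), clear(e), marked(a), marked(b), marked(e)}
2. drop(e,a)  →  {at(a), at(e), clear(a), clear(e), marked(a), marked(b), marked(e)}

drop(e,e); drop(e,a)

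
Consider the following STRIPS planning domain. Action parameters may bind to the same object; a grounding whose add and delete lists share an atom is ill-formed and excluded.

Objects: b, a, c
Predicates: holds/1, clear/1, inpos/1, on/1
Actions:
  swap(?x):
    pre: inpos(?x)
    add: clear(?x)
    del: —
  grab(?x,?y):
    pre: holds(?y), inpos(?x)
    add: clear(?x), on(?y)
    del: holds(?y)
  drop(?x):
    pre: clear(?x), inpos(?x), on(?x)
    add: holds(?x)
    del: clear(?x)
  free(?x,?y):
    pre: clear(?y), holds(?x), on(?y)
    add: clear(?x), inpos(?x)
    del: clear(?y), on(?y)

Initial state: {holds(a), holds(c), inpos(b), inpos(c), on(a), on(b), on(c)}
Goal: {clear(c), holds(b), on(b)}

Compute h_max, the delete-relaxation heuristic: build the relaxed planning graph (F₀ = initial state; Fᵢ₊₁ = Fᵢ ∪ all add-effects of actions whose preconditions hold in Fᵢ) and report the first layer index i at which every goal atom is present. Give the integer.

F0 = init (7 atoms)
F1 = F0 ∪ {clear(b), clear(c)}  (9 atoms)
F2 = F1 ∪ {clear(a), holds(b), inpos(a)}  (12 atoms)
goal ⊆ F2  ⇒  h_max = 2

2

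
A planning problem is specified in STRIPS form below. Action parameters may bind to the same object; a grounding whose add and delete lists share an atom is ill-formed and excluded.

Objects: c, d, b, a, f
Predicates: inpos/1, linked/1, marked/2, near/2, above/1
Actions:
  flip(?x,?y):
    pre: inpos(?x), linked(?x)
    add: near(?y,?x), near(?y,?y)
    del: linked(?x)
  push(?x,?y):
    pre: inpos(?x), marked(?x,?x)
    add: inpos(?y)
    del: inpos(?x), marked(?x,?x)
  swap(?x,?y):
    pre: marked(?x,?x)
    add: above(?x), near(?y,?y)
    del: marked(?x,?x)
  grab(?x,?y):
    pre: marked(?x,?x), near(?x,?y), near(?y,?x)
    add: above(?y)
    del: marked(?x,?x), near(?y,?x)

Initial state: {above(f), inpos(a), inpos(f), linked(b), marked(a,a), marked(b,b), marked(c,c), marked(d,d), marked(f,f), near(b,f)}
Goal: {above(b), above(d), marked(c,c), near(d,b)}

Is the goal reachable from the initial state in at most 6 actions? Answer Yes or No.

1. push(a,b)  →  {above(f), inpos(b), inpos(f), linked(b), marked(b,b), marked(c,c), marked(d,d), marked(f,f), near(b,f)}
2. flip(b,d)  →  {above(f), inpos(b), inpos(f), marked(b,b), marked(c,c), marked(d,d), marked(f,f), near(b,f), near(d,b), near(d,d)}
3. swap(d,c)  →  {above(d), above(f), inpos(b), inpos(f), marked(b,b), marked(c,c), marked(f,f), near(b,f), near(c,c), near(d,b), near(d,d)}
4. swap(b,c)  →  {above(b), above(d), above(f), inpos(b), inpos(f), marked(c,c), marked(f,f), near(b,f), near(c,c), near(d,b), near(d,d)}
optimal plan length = 4; 4 ≤ 6

Yes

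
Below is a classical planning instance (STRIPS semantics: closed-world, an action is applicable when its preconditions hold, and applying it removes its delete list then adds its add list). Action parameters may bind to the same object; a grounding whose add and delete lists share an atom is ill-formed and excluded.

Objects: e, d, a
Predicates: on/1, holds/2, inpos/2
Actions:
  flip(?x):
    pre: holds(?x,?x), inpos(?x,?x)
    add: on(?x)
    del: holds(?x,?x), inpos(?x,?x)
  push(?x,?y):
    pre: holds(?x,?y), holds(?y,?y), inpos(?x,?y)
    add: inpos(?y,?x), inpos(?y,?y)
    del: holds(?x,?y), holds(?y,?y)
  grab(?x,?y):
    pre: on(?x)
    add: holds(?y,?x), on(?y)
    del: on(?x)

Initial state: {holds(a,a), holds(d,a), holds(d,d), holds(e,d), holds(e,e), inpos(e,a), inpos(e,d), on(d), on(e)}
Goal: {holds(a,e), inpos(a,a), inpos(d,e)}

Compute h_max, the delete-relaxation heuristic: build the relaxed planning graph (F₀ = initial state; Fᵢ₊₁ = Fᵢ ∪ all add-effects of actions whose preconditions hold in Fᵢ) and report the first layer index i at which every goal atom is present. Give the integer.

3

F0 = init (9 atoms)
F1 = F0 ∪ {holds(a,d), holds(a,e), holds(d,e), inpos(d,d), inpos(d,e), on(a)}  (15 atoms)
F2 = F1 ∪ {holds(e,a), inpos(e,e)}  (17 atoms)
F3 = F2 ∪ {inpos(a,a), inpos(a,e)}  (19 atoms)
goal ⊆ F3  ⇒  h_max = 3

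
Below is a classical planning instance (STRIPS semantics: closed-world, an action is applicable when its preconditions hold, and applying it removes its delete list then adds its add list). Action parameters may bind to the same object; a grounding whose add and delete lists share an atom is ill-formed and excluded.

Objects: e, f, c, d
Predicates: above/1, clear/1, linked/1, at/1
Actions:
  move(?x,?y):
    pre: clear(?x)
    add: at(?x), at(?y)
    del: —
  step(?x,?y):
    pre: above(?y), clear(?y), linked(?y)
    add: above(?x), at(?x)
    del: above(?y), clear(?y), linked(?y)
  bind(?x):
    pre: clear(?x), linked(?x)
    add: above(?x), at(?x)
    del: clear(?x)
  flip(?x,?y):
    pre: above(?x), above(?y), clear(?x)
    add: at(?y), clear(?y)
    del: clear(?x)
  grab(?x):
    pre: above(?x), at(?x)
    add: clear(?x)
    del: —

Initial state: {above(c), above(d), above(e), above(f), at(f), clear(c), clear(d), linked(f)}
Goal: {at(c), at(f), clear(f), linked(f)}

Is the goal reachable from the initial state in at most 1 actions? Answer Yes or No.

No

1. move(c,e)  →  {above(c), above(d), above(e), above(f), at(c), at(e), at(f), clear(c), clear(d), linked(f)}
2. flip(c,f)  →  {above(c), above(d), above(e), above(f), at(c), at(e), at(f), clear(d), clear(f), linked(f)}
optimal plan length = 2; 2 > 1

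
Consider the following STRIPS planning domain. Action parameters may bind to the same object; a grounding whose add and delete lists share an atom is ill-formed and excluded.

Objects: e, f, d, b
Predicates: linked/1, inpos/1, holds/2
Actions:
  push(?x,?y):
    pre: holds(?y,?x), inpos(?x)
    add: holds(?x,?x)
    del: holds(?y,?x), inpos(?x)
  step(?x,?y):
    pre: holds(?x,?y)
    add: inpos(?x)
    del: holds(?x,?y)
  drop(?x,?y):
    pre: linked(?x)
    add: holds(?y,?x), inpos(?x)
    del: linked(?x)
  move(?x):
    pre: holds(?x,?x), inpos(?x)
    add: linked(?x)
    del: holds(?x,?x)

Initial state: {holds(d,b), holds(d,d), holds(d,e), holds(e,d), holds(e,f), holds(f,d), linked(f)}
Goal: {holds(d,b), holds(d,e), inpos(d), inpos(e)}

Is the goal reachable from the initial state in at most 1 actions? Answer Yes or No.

No

1. step(e,f)  →  {holds(d,b), holds(d,d), holds(d,e), holds(e,d), holds(f,d), inpos(e), linked(f)}
2. step(d,d)  →  {holds(d,b), holds(d,e), holds(e,d), holds(f,d), inpos(d), inpos(e), linked(f)}
optimal plan length = 2; 2 > 1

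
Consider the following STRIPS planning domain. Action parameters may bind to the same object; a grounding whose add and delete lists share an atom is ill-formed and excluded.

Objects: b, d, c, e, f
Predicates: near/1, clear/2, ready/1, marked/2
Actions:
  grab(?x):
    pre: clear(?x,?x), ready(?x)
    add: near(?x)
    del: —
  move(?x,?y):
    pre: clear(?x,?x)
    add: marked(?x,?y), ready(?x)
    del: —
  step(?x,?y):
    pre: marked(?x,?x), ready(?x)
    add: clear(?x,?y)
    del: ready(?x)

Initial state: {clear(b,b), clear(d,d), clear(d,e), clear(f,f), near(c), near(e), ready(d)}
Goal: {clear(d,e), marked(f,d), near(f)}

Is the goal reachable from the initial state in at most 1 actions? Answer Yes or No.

1. move(f,d)  →  {clear(b,b), clear(d,d), clear(d,e), clear(f,f), marked(f,d), near(c), near(e), ready(d), ready(f)}
2. grab(f)  →  {clear(b,b), clear(d,d), clear(d,e), clear(f,f), marked(f,d), near(c), near(e), near(f), ready(d), ready(f)}
optimal plan length = 2; 2 > 1

No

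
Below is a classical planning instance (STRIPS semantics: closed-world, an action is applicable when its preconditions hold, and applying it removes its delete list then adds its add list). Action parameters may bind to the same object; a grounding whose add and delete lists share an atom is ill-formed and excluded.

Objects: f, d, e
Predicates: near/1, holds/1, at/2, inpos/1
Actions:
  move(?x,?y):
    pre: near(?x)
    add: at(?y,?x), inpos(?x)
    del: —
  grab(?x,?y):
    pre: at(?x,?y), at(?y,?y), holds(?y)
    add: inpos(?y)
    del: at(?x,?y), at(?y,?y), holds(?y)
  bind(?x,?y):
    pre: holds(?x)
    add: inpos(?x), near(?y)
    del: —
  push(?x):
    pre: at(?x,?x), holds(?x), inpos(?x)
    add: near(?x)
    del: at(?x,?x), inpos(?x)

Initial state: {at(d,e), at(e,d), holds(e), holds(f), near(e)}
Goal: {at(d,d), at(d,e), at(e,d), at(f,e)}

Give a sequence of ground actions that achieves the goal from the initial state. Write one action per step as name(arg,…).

1. move(e,f)  →  {at(d,e), at(e,d), at(f,e), holds(e), holds(f), inpos(e), near(e)}
2. bind(f,d)  →  {at(d,e), at(e,d), at(f,e), holds(e), holds(f), inpos(e), inpos(f), near(d), near(e)}
3. move(d,d)  →  {at(d,d), at(d,e), at(e,d), at(f,e), holds(e), holds(f), inpos(d), inpos(e), inpos(f), near(d), near(e)}

move(e,f); bind(f,d); move(d,d)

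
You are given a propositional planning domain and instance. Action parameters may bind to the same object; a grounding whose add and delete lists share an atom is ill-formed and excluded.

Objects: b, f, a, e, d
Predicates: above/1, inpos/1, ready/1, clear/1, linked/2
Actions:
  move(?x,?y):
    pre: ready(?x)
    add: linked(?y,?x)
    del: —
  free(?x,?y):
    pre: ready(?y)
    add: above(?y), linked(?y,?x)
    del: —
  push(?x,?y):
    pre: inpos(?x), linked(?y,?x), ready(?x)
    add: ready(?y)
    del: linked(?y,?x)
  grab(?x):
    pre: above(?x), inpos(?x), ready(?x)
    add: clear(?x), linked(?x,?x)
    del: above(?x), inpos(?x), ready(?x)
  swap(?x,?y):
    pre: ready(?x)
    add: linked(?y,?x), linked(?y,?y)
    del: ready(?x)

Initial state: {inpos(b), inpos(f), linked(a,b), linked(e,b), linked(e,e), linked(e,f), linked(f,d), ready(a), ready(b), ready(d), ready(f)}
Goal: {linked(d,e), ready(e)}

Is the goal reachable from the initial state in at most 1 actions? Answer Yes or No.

1. free(e,d)  →  {above(d), inpos(b), inpos(f), linked(a,b), linked(d,e), linked(e,b), linked(e,e), linked(e,f), linked(f,d), ready(a), ready(b), ready(d), ready(f)}
2. push(b,e)  →  {above(d), inpos(b), inpos(f), linked(a,b), linked(d,e), linked(e,e), linked(e,f), linked(f,d), ready(a), ready(b), ready(d), ready(e), ready(f)}
optimal plan length = 2; 2 > 1

No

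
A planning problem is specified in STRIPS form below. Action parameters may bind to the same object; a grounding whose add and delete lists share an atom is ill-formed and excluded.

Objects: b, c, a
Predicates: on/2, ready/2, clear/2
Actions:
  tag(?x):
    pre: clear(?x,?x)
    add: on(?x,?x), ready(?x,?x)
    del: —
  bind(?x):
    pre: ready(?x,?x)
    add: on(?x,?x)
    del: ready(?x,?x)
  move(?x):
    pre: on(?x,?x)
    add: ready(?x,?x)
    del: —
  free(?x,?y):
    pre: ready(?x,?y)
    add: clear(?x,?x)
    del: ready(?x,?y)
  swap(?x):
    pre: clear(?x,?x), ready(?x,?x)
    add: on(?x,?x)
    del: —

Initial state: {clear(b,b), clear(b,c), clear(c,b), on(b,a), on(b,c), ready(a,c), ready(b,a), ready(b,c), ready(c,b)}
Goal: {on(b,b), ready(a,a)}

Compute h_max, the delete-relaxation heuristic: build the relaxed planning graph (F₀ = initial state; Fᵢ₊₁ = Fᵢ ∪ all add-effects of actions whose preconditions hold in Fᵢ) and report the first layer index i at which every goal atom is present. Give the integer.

F0 = init (9 atoms)
F1 = F0 ∪ {clear(a,a), clear(c,c), on(b,b), ready(b,b)}  (13 atoms)
F2 = F1 ∪ {on(a,a), on(c,c), ready(a,a), ready(c,c)}  (17 atoms)
goal ⊆ F2  ⇒  h_max = 2

2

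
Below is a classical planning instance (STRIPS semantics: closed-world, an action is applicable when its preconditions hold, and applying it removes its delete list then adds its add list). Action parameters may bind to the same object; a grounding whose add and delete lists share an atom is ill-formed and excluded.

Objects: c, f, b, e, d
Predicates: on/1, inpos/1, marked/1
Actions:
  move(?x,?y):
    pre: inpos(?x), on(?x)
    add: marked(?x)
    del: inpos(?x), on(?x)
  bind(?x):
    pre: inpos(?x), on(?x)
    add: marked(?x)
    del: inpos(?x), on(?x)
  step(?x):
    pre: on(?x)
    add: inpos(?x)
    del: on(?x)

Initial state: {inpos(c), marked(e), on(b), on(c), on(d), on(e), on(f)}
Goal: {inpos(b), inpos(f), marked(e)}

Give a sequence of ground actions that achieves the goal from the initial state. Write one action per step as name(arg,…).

1. step(f)  →  {inpos(c), inpos(f), marked(e), on(b), on(c), on(d), on(e)}
2. step(b)  →  {inpos(b), inpos(c), inpos(f), marked(e), on(c), on(d), on(e)}

step(f); step(b)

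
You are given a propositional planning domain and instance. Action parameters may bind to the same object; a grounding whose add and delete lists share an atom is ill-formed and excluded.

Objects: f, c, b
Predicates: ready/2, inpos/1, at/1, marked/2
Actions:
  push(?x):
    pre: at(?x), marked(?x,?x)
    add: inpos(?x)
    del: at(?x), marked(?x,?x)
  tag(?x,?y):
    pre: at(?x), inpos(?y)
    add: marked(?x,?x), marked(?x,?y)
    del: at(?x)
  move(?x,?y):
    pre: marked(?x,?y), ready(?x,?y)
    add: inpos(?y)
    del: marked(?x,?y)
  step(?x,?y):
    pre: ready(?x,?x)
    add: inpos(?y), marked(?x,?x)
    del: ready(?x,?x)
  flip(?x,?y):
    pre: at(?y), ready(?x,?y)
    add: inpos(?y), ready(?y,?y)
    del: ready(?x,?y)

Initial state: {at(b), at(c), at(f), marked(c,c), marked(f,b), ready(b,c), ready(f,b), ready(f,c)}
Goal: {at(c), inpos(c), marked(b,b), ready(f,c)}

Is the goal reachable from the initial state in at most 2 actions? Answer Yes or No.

Yes

1. flip(f,b)  →  {at(b), at(c), at(f), inpos(b), marked(c,c), marked(f,b), ready(b,b), ready(b,c), ready(f,c)}
2. step(b,c)  →  {at(b), at(c), at(f), inpos(b), inpos(c), marked(b,b), marked(c,c), marked(f,b), ready(b,c), ready(f,c)}
optimal plan length = 2; 2 ≤ 2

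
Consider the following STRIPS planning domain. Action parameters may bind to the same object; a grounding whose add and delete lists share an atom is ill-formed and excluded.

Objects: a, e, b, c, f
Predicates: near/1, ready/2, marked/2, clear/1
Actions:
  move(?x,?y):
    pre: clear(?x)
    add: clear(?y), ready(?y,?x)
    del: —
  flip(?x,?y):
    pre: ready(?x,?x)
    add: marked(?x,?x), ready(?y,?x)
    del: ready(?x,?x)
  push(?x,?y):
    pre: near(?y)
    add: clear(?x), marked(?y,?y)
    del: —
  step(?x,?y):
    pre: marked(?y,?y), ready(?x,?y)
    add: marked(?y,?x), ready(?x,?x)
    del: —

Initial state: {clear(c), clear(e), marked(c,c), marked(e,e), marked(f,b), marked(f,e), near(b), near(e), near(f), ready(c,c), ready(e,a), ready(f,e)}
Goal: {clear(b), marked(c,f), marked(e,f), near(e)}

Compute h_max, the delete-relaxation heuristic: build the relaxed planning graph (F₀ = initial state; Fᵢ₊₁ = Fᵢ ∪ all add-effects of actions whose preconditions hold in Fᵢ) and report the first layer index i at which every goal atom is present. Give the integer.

2

F0 = init (12 atoms)
F1 = F0 ∪ {clear(a), clear(b), clear(f), marked(b,b), marked(e,f), marked(f,f), ready(a,c), ready(a,e), ready(b,c), ready(b,e), ready(c,e), ready(e,c), ready(e,e), ready(f,c), ready(f,f)}  (27 atoms)
F2 = F1 ∪ {marked(c,a), marked(c,b), marked(c,e), marked(c,f), marked(e,a), marked(e,b), marked(e,c), ready(a,a), ready(a,b), ready(a,f), ready(b,a), ready(b,b), ready(b,f), ready(c,a), ready(c,b), ready(c,f), ready(e,b), ready(e,f), ready(f,a), ready(f,b)}  (47 atoms)
goal ⊆ F2  ⇒  h_max = 2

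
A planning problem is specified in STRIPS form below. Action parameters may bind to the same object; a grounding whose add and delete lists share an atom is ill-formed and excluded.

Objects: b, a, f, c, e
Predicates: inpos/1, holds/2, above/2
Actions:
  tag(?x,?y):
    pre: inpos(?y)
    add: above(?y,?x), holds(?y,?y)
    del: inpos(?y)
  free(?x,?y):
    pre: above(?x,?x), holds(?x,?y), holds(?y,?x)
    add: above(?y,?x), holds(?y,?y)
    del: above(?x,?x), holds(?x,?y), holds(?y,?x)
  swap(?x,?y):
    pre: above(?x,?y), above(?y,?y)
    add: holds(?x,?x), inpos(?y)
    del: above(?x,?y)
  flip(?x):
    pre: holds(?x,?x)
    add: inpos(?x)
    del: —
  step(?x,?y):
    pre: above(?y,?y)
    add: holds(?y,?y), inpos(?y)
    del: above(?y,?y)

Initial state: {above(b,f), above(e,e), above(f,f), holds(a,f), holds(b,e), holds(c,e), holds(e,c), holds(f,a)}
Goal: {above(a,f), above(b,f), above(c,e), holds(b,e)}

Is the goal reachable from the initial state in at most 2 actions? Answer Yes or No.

Yes

1. free(f,a)  →  {above(a,f), above(b,f), above(e,e), holds(a,a), holds(b,e), holds(c,e), holds(e,c)}
2. free(e,c)  →  {above(a,f), above(b,f), above(c,e), holds(a,a), holds(b,e), holds(c,c)}
optimal plan length = 2; 2 ≤ 2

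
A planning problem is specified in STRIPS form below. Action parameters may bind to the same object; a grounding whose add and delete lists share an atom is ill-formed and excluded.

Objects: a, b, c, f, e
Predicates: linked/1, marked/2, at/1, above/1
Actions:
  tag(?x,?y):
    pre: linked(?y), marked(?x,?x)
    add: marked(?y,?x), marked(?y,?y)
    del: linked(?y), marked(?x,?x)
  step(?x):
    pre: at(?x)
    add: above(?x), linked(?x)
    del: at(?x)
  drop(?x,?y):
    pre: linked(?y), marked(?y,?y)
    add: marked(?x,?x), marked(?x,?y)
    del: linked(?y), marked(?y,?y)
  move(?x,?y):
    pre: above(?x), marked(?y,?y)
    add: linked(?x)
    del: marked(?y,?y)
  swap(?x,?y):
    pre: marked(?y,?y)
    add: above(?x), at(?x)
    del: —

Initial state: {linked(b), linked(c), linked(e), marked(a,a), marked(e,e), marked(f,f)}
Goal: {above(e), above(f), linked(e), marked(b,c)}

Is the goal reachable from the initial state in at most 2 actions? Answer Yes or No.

No

1. tag(a,c)  →  {linked(b), linked(e), marked(c,a), marked(c,c), marked(e,e), marked(f,f)}
2. tag(c,b)  →  {linked(e), marked(b,b), marked(b,c), marked(c,a), marked(e,e), marked(f,f)}
3. swap(f,b)  →  {above(f), at(f), linked(e), marked(b,b), marked(b,c), marked(c,a), marked(e,e), marked(f,f)}
4. swap(e,b)  →  {above(e), above(f), at(e), at(f), linked(e), marked(b,b), marked(b,c), marked(c,a), marked(e,e), marked(f,f)}
optimal plan length = 4; 4 > 2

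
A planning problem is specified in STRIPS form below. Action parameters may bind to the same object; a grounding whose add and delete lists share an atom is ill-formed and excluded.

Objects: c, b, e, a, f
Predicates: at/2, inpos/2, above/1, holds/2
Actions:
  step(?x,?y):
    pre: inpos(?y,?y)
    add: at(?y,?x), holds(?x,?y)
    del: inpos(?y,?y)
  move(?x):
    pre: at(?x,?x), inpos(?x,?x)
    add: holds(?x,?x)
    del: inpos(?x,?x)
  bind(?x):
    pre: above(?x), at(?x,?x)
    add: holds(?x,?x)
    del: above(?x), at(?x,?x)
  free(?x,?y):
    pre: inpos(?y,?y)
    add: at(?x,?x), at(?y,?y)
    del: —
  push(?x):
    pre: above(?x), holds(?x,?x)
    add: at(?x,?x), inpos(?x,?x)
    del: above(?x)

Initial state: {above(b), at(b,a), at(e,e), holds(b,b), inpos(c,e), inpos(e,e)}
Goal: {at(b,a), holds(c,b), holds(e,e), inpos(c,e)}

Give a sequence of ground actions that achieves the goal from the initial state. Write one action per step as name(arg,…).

1. step(e,e)  →  {above(b), at(b,a), at(e,e), holds(b,b), holds(e,e), inpos(c,e)}
2. push(b)  →  {at(b,a), at(b,b), at(e,e), holds(b,b), holds(e,e), inpos(b,b), inpos(c,e)}
3. step(c,b)  →  {at(b,a), at(b,b), at(b,c), at(e,e), holds(b,b), holds(c,b), holds(e,e), inpos(c,e)}

step(e,e); push(b); step(c,b)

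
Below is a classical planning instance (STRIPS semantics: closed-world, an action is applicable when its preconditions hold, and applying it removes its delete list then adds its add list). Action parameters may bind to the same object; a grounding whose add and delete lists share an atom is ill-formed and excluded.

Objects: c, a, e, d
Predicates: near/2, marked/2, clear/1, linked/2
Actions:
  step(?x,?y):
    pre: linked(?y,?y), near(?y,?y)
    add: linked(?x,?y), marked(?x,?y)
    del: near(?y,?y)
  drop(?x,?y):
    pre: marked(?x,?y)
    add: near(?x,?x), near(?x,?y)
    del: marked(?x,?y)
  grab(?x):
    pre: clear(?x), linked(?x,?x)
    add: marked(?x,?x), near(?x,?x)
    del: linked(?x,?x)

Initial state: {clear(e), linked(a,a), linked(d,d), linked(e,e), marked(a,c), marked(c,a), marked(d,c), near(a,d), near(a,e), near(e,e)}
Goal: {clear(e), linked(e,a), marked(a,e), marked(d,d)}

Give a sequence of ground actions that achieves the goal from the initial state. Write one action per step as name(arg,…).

1. step(a,e)  →  {clear(e), linked(a,a), linked(a,e), linked(d,d), linked(e,e), marked(a,c), marked(a,e), marked(c,a), marked(d,c), near(a,d), near(a,e)}
2. drop(a,c)  →  {clear(e), linked(a,a), linked(a,e), linked(d,d), linked(e,e), marked(a,e), marked(c,a), marked(d,c), near(a,a), near(a,c), near(a,d), near(a,e)}
3. step(e,a)  →  {clear(e), linked(a,a), linked(a,e), linked(d,d), linked(e,a), linked(e,e), marked(a,e), marked(c,a), marked(d,c), marked(e,a), near(a,c), near(a,d), near(a,e)}
4. drop(d,c)  →  {clear(e), linked(a,a), linked(a,e), linked(d,d), linked(e,a), linked(e,e), marked(a,e), marked(c,a), marked(e,a), near(a,c), near(a,d), near(a,e), near(d,c), near(d,d)}
5. step(d,d)  →  {clear(e), linked(a,a), linked(a,e), linked(d,d), linked(e,a), linked(e,e), marked(a,e), marked(c,a), marked(d,d), marked(e,a), near(a,c), near(a,d), near(a,e), near(d,c)}

step(a,e); drop(a,c); step(e,a); drop(d,c); step(d,d)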